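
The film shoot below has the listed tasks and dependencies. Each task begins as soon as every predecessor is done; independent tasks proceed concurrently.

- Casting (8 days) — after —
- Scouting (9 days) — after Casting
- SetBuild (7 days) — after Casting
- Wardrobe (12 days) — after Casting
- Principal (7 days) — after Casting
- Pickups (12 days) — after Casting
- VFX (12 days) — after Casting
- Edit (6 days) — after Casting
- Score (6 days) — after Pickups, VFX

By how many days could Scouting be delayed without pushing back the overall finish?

Casting→Pickups→Score = 8+12+6 = 26 sets the makespan at 26 days.
The longest chain containing Scouting totals 17 days.
So Scouting can slip 26 − 17 = 9 days.

9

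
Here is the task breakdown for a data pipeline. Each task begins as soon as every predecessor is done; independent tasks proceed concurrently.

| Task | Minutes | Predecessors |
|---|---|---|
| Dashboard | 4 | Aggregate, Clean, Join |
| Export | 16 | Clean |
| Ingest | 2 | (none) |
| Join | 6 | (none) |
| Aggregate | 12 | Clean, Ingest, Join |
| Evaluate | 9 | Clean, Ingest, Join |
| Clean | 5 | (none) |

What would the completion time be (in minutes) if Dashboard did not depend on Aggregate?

21

Before: longest chain Join→Aggregate→Dashboard = 6+12+4 = 22, finish 22.
Without Aggregate→Dashboard, Dashboard's earliest start moves from 18 to 6.
After: Clean→Export = 5+16 = 21 → 21 minutes.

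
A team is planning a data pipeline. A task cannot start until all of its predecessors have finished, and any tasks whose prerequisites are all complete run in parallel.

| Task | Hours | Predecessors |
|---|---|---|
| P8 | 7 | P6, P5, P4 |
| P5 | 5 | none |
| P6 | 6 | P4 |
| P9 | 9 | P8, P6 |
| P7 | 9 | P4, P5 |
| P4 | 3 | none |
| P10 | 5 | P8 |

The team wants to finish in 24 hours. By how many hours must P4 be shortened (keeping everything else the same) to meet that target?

Current finish: 25 hours; target: 24.
P4 is on every critical path, so each hour cut from P4 cuts the finish by one (this holds down to a finish of 23).
Need 25 − 24 = 1 hour off P4 → P4 becomes 2 hours, finish becomes 24.

1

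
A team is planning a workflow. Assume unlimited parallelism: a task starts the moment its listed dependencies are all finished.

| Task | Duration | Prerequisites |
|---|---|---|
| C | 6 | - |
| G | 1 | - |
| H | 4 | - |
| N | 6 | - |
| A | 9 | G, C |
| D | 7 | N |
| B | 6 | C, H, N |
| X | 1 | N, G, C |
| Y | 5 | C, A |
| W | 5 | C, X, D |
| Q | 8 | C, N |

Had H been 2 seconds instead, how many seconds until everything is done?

20

Critical path before the change: C→A→Y = 6+9+5 = 20 giving 20 seconds.
H has 10 seconds of float (longest path through it is 10).
The critical path is still C→A→Y; finish is now 20 seconds.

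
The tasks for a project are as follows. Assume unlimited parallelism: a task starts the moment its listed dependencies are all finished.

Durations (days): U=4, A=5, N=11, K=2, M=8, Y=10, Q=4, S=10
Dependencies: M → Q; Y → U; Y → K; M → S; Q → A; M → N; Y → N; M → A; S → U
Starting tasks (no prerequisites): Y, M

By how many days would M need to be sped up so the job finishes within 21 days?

1

Current finish: 22 days; target: 21.
M is on every critical path, so each day cut from M cuts the finish by one (this holds down to a finish of 21).
Need 22 − 21 = 1 day off M → M becomes 7 days, finish becomes 21.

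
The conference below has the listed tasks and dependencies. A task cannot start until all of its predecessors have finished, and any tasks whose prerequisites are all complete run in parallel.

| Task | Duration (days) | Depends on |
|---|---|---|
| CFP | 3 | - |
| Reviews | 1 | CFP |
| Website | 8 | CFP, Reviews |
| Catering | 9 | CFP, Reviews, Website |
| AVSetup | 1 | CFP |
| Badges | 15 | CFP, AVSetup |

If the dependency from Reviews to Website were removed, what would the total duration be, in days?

20

Before: longest chain CFP→Reviews→Website→Catering = 3+1+8+9 = 21, finish 21.
Without Reviews→Website, Website's earliest start moves from 4 to 3.
New critical path: CFP→Website→Catering = 3+8+9 = 20 ⇒ 20 days.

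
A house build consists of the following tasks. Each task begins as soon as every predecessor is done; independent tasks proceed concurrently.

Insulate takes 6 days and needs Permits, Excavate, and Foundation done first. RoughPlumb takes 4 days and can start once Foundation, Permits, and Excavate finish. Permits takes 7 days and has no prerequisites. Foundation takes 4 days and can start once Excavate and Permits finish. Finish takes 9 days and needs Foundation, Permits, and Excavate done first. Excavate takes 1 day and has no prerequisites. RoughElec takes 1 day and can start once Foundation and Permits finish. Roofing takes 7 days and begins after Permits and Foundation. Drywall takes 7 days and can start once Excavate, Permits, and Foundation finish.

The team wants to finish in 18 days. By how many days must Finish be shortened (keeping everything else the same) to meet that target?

Current finish: 20 days; target: 18.
Finish is on every critical path, so each day cut from Finish cuts the finish by one (this holds down to a finish of 18).
Need 20 − 18 = 2 days off Finish → Finish becomes 7 days, finish becomes 18.

2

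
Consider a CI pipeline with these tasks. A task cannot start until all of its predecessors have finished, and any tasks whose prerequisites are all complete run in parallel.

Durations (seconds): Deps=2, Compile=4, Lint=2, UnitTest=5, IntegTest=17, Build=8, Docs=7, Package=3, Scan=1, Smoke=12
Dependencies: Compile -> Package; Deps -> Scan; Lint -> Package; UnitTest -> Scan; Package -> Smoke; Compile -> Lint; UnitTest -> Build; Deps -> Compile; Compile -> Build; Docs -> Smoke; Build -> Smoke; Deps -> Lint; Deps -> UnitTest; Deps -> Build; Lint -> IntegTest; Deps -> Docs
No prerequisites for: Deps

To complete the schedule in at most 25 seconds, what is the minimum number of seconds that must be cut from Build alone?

2

Current finish: 27 seconds; target: 25.
Build is on every critical path, so each second cut from Build cuts the finish by one (this holds down to a finish of 25).
Need 27 − 25 = 2 seconds off Build → Build becomes 6 seconds, finish becomes 25.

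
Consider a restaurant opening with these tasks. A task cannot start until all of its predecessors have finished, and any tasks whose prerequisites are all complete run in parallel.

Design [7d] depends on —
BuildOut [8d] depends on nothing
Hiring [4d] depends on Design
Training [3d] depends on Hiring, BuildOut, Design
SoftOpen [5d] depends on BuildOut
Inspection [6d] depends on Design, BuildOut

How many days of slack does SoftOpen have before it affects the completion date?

1

Critical path: Design→Hiring→Training = 7+4+3 = 14, so the finish is 14 days.
The longest chain containing SoftOpen totals 13 days.
Float = 14 − 13 = 1.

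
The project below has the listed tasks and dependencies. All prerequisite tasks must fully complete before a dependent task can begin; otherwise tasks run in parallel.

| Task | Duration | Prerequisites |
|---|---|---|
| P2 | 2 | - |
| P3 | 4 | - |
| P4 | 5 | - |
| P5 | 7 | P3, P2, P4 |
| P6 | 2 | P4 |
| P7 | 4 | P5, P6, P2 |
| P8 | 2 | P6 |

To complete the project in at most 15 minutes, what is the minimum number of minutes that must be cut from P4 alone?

1

Current finish: 16 minutes; target: 15.
P4 is on every critical path, so each minute cut from P4 cuts the finish by one (this holds down to a finish of 15).
Need 16 − 15 = 1 minute off P4 → P4 becomes 4 minutes, finish becomes 15.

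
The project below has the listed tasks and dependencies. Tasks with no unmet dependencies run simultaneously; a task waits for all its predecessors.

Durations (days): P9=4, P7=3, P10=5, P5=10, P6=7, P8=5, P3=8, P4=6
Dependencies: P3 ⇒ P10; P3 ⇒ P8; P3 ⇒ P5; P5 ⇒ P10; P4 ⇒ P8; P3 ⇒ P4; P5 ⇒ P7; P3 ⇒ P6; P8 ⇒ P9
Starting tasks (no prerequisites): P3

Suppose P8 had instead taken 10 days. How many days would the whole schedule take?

28

Baseline: P3→P4→P8→P9 = 8+6+5+4 = 23 → 23 days.
P8 lies on that path, so at 10 days the path becomes 28 days.
No other chain overtakes it, so the finish is 28 days.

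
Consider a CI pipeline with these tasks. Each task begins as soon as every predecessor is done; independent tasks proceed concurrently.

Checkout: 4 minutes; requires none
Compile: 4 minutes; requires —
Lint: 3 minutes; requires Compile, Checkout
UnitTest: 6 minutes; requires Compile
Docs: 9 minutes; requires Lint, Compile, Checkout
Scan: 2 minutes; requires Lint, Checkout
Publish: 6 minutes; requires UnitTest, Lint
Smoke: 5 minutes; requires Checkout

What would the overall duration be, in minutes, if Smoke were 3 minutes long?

16

Critical path before the change: Checkout→Lint→Docs = 4+3+9 = 16 giving 16 minutes.
The longest path through Smoke is only 9 minutes, so Smoke has float 7.
No other chain overtakes it, so the finish is 16 minutes.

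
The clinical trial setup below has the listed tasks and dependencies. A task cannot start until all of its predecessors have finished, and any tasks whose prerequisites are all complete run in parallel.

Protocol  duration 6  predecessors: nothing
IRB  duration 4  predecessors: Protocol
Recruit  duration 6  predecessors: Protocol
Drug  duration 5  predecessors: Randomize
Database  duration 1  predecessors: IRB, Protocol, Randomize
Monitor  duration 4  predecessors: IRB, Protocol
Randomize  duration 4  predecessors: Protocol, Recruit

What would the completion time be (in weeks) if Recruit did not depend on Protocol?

With the dependency in place, Protocol→Recruit→Randomize→Drug = 6+6+4+5 = 21 sets the finish at 21 weeks.
Without Protocol→Recruit, Recruit's earliest start moves from 6 to 0.
New critical path: Protocol→Randomize→Drug = 6+4+5 = 15 ⇒ 15 weeks.

15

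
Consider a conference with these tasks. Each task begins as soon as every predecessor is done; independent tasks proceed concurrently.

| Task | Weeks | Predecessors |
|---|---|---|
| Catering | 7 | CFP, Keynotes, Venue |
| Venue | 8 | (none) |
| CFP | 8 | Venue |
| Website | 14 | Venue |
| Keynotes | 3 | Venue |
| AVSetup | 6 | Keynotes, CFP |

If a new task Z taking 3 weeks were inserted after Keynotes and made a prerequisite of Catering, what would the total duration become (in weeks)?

Originally the schedule takes 23 weeks.
With Z inserted, Catering now waits for max(CFP, Keynotes, Venue, Z).
New critical path: Venue→CFP→Catering = 8+8+7 = 23 ⇒ 23 weeks.

23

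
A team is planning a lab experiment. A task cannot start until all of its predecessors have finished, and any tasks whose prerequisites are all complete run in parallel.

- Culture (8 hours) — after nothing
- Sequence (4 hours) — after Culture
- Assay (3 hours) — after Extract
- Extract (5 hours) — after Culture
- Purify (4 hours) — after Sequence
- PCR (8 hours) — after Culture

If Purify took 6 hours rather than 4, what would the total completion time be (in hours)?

18

As given, the longest chain is Culture→Sequence→Purify = 8+4+4 = 16, so the finish is 16 hours.
Since Purify is critical, the +2 change carries straight to that chain (now 18 hours).
That remains the longest chain; total 18 hours.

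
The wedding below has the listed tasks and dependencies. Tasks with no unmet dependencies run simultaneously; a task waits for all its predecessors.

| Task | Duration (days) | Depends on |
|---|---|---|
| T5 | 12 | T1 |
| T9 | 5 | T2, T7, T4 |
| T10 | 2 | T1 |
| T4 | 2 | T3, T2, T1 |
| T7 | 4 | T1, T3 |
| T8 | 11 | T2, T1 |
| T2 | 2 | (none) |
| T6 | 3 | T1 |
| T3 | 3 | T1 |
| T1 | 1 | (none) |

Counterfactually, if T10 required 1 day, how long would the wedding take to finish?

The binding path is T1→T3→T7→T9 = 1+3+4+5 = 13; finish at 13 days.
T10 has 10 days of float (longest path through it is 3).
No other chain overtakes it, so the finish is 13 days.

13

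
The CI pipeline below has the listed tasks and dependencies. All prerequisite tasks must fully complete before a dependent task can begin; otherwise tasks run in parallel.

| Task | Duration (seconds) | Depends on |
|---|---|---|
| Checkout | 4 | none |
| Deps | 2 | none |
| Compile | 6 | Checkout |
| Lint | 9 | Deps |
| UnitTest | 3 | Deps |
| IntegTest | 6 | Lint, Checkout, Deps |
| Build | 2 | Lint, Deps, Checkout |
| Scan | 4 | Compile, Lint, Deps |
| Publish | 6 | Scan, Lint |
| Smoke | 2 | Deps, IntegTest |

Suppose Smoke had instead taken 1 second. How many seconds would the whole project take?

Actual critical path: Deps→Lint→Scan→Publish = 2+9+4+6 = 21 ⇒ 21 seconds.
Smoke has 2 seconds of float (longest path through it is 19).
No other chain overtakes it, so the finish is 21 seconds.

21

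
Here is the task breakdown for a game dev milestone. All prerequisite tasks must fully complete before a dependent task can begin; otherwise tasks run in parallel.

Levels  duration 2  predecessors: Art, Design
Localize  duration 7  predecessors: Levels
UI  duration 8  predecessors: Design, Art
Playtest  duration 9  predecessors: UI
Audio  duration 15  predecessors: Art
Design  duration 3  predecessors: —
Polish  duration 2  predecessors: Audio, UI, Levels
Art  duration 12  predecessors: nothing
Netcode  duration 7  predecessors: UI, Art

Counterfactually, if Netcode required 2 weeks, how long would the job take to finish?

29

Actual critical path: Art→Audio→Polish = 12+15+2 = 29 ⇒ 29 weeks.
Netcode has 2 weeks of float (longest path through it is 27).
The critical path is still Art→Audio→Polish; finish is now 29 weeks.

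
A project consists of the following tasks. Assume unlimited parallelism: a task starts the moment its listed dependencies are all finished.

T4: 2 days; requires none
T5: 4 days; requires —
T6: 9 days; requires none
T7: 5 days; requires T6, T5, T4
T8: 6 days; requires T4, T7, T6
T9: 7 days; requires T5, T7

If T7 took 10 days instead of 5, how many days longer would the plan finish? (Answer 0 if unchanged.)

As given, the longest chain is T6→T7→T9 = 9+5+7 = 21, so the finish is 21 days.
Since T7 is critical, the +5 change carries straight to that chain (now 26 days).
No other chain overtakes it, so the finish is 26 days.
Change in finish: 26 − 21 = +5 days.

5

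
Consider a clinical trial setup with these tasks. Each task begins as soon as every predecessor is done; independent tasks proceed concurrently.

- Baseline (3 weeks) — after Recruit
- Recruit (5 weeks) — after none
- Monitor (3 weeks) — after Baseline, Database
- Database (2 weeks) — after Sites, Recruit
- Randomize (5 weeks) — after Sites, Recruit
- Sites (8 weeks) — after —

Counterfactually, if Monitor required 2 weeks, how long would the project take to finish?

Critical path before the change: Sites→Database→Monitor = 8+2+3 = 13 giving 13 weeks.
Since Monitor is critical, the -1 change carries straight to that chain (now 12 weeks).
The binding chain switches to Sites→Randomize = 8+5 = 13; finish 13 weeks.

13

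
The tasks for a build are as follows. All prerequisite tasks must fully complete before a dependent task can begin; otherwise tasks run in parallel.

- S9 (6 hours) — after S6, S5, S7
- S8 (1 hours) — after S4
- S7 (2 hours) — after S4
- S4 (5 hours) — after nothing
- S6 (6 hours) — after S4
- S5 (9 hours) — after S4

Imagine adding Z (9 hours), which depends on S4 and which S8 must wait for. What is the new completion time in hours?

Originally the job takes 20 hours.
With Z inserted, S8 now waits for max(S4, Z).
New critical path: S4→S5→S9 = 5+9+6 = 20 ⇒ 20 hours.

20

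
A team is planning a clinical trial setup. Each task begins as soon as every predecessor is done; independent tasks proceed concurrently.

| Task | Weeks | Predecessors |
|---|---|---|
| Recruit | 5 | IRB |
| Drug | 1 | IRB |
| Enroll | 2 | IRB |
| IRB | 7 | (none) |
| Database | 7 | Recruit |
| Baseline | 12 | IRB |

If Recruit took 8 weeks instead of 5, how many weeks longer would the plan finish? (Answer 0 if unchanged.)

Critical path before the change: IRB→Recruit→Database = 7+5+7 = 19 giving 19 weeks.
Recruit lies on that path, so at 8 weeks the path becomes 22 weeks.
No other chain overtakes it, so the finish is 22 weeks.
Change in finish: 22 − 19 = +3 weeks.

3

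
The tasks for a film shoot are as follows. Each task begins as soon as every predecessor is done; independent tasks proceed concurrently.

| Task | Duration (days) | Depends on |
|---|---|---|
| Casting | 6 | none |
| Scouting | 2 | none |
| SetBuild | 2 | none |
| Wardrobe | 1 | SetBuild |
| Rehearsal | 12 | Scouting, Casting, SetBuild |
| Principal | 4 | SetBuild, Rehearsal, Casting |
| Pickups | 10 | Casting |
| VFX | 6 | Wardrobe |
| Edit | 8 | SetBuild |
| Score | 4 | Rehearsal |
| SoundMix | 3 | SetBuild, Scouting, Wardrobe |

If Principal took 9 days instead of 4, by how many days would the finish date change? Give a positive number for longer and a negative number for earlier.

The binding path is Casting→Rehearsal→Principal = 6+12+4 = 22; finish at 22 days.
Principal is on the critical path; changing it to 9 makes that path 27 days.
The critical path is still Casting→Rehearsal→Principal; finish is now 27 days.
Change in finish: 27 − 22 = +5 days.

5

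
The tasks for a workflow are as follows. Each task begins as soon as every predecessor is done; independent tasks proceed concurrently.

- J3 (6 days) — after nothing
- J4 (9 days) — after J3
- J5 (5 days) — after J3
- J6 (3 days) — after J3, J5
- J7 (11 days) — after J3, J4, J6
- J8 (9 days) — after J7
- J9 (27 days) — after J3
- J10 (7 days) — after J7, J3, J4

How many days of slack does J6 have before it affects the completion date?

1

Critical path: J3→J4→J7→J8 = 6+9+11+9 = 35, so the finish is 35 days.
J6 finishes as early as 14 and must finish by 15.
Float = 35 − 34 = 1.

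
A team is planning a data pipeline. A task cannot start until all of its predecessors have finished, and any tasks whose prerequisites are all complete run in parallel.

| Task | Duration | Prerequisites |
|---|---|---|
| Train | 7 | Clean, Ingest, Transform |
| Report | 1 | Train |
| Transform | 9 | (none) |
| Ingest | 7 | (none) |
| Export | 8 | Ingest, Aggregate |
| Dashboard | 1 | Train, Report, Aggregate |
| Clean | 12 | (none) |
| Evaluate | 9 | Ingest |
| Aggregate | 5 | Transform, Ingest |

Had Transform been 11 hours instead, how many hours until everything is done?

24

The binding path is Transform→Aggregate→Export = 9+5+8 = 22; finish at 22 hours.
Since Transform is critical, the +2 change carries straight to that chain (now 24 hours).
The critical path is still Transform→Aggregate→Export; finish is now 24 hours.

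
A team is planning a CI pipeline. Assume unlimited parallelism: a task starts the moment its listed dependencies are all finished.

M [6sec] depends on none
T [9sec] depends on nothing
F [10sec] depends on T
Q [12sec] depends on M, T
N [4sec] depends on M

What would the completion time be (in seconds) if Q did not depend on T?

19

Before: longest chain T→Q = 9+12 = 21, finish 21.
Without T→Q, Q's earliest start moves from 9 to 6.
New critical path: T→F = 9+10 = 19 ⇒ 19 seconds.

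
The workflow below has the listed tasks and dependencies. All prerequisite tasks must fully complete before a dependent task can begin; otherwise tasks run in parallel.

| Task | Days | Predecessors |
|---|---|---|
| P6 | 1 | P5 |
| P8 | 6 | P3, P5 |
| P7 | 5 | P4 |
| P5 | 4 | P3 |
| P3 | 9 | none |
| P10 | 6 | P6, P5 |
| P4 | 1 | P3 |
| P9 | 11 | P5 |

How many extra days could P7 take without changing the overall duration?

9

Critical path: P3→P5→P9 = 9+4+11 = 24, so the finish is 24 days.
The longest chain containing P7 totals 15 days.
So P7 can slip 24 − 15 = 9 days.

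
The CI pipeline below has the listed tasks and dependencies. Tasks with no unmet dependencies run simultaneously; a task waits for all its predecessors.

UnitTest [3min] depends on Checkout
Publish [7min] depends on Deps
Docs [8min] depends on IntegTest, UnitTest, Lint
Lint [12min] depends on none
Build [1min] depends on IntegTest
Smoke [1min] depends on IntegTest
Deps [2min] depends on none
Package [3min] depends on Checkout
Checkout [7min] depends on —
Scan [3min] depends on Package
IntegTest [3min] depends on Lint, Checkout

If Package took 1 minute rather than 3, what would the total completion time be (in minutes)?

Baseline: Lint→IntegTest→Docs = 12+3+8 = 23 → 23 minutes.
Package has 10 minutes of float (longest path through it is 13).
The critical path is still Lint→IntegTest→Docs; finish is now 23 minutes.

23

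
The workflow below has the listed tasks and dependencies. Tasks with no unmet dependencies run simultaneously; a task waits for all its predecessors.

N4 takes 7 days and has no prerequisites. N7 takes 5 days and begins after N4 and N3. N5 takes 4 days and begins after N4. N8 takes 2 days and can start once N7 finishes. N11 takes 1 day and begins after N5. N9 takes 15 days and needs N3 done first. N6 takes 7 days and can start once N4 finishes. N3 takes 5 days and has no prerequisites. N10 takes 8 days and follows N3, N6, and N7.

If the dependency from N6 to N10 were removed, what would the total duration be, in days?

Original critical path: N4→N6→N10 = 7+7+8 = 22 ⇒ 22 days.
Without N6→N10, N10's earliest start moves from 14 to 12.
The longest chain is now N3→N9 = 5+15 = 20, so the schedule takes 20 days.

20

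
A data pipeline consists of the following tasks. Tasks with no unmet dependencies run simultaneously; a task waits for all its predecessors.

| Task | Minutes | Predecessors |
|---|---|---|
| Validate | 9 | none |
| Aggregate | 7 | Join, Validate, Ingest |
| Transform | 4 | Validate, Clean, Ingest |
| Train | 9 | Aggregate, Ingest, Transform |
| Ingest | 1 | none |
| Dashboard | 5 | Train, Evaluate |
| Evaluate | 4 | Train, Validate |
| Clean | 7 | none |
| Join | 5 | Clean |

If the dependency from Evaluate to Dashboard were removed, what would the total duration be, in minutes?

Before: longest chain Clean→Join→Aggregate→Train→Evaluate→Dashboard = 7+5+7+9+4+5 = 37, finish 37.
Without Evaluate→Dashboard, Dashboard's earliest start moves from 32 to 28.
The longest chain is now Clean→Join→Aggregate→Train→Dashboard = 7+5+7+9+5 = 33, so the schedule takes 33 minutes.

33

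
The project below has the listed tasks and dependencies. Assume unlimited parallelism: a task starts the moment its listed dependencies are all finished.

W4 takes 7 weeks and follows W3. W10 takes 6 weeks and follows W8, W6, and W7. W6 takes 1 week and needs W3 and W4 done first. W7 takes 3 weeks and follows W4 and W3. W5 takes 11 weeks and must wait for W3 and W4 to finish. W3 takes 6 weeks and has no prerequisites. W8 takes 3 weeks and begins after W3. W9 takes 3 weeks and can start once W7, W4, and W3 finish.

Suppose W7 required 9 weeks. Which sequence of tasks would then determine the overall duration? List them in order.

W3, W4, W7, W10

As given, the longest chain is W3→W4→W5 = 6+7+11 = 24, so the finish is 24 weeks.
The longest path through W7 is only 22 weeks, so W7 has float 2.
New critical path: W3→W4→W7→W10 = 6+7+9+6 = 28 ⇒ 28 weeks.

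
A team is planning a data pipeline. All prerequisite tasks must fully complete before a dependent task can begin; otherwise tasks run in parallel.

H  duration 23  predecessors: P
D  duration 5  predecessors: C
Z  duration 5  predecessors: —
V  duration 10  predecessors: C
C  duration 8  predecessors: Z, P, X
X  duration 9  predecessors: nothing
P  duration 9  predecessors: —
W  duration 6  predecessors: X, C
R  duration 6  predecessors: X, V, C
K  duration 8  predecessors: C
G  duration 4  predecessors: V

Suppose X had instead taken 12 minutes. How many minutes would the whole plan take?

36

Baseline: X→C→V→R = 9+8+10+6 = 33 → 33 minutes.
Since X is critical, the +3 change carries straight to that chain (now 36 minutes).
That remains the longest chain; total 36 minutes.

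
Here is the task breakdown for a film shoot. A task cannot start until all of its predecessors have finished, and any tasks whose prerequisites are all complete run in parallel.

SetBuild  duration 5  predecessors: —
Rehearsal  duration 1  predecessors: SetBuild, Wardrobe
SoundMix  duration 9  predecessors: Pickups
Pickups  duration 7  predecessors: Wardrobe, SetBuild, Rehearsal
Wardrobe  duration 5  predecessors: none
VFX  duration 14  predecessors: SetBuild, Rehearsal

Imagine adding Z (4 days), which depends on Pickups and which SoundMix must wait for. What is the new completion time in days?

26

Originally the film shoot takes 22 days.
With Z inserted, SoundMix now waits for max(Pickups, Z).
New critical path: SetBuild→Rehearsal→Pickups→Z→SoundMix = 5+1+7+4+9 = 26 ⇒ 26 days.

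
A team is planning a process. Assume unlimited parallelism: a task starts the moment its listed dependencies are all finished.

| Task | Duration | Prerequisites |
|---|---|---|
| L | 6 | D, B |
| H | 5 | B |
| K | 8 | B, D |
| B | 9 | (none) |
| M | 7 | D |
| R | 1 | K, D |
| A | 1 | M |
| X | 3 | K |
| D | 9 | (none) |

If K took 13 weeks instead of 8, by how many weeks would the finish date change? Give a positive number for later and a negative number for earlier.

Baseline: D→K→X = 9+8+3 = 20 → 20 weeks.
K lies on that path, so at 13 weeks the path becomes 25 weeks.
That remains the longest chain; total 25 weeks.
Change in finish: 25 − 20 = +5 weeks.

5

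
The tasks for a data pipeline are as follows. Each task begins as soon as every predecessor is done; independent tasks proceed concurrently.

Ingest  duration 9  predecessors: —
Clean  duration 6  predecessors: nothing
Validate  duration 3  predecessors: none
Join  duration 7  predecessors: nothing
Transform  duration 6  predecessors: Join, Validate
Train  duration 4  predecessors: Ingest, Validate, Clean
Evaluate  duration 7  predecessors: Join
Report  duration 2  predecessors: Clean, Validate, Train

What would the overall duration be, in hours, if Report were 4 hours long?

17

The binding path is Ingest→Train→Report = 9+4+2 = 15; finish at 15 hours.
Report lies on that path, so at 4 hours the path becomes 17 hours.
That remains the longest chain; total 17 hours.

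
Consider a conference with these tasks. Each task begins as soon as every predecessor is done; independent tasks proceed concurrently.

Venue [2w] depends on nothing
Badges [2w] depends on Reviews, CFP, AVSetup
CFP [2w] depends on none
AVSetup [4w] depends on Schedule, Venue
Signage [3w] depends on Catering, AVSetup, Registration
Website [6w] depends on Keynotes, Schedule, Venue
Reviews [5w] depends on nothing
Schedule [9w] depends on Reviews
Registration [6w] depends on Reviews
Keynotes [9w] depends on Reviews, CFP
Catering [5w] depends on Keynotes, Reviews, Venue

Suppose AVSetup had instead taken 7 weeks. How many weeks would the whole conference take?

24

Baseline: Reviews→Keynotes→Catering→Signage = 5+9+5+3 = 22 → 22 weeks.
AVSetup is off the critical path — its longest chain is 21 weeks, giving 1 of slack.
The binding chain switches to Reviews→Schedule→AVSetup→Signage = 5+9+7+3 = 24; finish 24 weeks.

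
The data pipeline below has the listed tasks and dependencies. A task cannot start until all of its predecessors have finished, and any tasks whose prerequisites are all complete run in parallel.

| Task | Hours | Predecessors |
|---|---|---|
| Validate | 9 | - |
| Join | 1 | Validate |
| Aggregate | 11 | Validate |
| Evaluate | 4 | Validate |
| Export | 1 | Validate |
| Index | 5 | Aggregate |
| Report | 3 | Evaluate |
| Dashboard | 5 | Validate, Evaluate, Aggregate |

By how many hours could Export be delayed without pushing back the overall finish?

15

Critical path: Validate→Aggregate→Index = 9+11+5 = 25, so the finish is 25 hours.
Export finishes as early as 10 and must finish by 25.
Slack of Export = 24 − 9 = 15 hours.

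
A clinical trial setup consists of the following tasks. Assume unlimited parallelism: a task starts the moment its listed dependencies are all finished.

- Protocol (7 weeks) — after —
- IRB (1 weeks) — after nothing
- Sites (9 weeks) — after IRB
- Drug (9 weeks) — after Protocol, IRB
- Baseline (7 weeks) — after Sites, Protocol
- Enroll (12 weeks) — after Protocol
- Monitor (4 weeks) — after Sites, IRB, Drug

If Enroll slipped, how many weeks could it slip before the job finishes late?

Protocol→Drug→Monitor = 7+9+4 = 20 sets the makespan at 20 weeks.
Longest path through Enroll: 19 weeks (earliest finish 19, latest finish 20).
Slack of Enroll = 8 − 7 = 1 week.

1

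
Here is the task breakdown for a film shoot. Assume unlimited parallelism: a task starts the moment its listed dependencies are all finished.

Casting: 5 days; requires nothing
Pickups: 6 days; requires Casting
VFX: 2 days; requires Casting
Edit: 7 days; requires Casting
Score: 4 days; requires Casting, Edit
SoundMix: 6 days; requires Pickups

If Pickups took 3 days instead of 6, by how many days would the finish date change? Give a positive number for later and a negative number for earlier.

-1

Baseline: Casting→Pickups→SoundMix = 5+6+6 = 17 → 17 days.
Since Pickups is critical, the -3 change carries straight to that chain (now 14 days).
Now Casting→Edit→Score = 5+7+4 = 16 is longest, so the finish becomes 16 days.
Change in finish: 16 − 17 = -1 days.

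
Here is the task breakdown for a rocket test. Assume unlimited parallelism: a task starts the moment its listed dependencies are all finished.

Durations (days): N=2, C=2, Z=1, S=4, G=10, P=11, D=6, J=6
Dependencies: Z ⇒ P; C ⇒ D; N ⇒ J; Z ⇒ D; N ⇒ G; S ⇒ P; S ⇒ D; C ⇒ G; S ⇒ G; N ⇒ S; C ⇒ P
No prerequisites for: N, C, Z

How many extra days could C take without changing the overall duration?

4

The longest chain is N→S→P = 2+4+11 = 17; overall finish 17 days.
Longest path through C: 13 days (earliest finish 2, latest finish 6).
Slack of C = 4 − 0 = 4 days.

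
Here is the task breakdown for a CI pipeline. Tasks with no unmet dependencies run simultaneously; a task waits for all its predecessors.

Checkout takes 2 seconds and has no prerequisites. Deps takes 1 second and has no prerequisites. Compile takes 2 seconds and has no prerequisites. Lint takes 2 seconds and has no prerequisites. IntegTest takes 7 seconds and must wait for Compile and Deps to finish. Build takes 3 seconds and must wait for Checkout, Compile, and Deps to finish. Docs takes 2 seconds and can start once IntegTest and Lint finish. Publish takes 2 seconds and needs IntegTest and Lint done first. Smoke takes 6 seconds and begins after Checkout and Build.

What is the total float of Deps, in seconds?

1

Critical path: Checkout→Build→Smoke = 2+3+6 = 11, so the finish is 11 seconds.
The longest chain containing Deps totals 10 seconds.
Slack of Deps = 1 − 0 = 1 second.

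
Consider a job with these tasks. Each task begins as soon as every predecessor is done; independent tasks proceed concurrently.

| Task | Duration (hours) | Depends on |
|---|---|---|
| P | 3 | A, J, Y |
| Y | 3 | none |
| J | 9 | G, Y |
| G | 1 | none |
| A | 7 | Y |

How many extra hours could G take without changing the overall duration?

Critical path: Y→J→P = 3+9+3 = 15, so the finish is 15 hours.
Longest path through G: 13 hours (earliest finish 1, latest finish 3).
Slack of G = 2 − 0 = 2 hours.

2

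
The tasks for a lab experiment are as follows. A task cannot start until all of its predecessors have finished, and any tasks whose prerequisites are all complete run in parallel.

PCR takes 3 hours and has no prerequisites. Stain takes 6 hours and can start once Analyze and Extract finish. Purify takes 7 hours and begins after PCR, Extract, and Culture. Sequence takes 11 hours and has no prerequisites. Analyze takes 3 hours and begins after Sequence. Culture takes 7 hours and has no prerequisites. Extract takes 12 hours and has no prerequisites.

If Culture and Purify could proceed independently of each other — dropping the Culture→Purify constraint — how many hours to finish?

20

Original critical path: Sequence→Analyze→Stain = 11+3+6 = 20 ⇒ 20 hours.
Dropping Culture→Purify doesn't change Purify's earliest start (12); another predecessor still binds.
New critical path: Sequence→Analyze→Stain = 11+3+6 = 20 ⇒ 20 hours.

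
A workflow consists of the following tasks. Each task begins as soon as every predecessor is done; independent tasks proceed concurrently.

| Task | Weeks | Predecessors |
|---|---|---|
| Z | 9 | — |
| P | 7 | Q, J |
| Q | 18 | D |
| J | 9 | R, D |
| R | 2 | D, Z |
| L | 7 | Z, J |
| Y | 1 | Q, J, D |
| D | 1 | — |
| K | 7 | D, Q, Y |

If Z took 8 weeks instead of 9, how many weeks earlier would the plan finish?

1

As given, the longest chain is Z→R→J→Y→K = 9+2+9+1+7 = 28, so the finish is 28 weeks.
Z is on the critical path; changing it to 8 makes that path 27 weeks.
New critical path: D→Q→Y→K = 1+18+1+7 = 27 ⇒ 27 weeks.
Change in finish: 27 − 28 = -1 weeks.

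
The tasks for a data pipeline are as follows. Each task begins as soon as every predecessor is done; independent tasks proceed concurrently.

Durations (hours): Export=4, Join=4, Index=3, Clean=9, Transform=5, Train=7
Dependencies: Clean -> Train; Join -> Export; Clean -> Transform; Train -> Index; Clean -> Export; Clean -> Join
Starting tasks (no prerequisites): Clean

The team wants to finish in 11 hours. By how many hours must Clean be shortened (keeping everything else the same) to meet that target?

Current finish: 19 hours; target: 11.
Clean is on every critical path, so each hour cut from Clean cuts the finish by one (this holds down to a finish of 11).
Need 19 − 11 = 8 hours off Clean → Clean becomes 1 hour, finish becomes 11.

8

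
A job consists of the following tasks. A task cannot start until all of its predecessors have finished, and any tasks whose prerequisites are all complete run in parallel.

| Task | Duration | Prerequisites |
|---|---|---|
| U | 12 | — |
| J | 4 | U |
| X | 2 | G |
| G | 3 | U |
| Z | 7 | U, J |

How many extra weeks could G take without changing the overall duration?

6

The longest chain is U→J→Z = 12+4+7 = 23; overall finish 23 weeks.
G finishes as early as 15 and must finish by 21.
Slack of G = 18 − 12 = 6 weeks.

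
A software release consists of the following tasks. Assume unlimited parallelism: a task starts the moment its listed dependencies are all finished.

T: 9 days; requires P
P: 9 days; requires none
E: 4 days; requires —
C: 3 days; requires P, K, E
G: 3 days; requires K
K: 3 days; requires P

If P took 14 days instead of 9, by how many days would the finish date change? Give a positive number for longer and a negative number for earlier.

5

Actual critical path: P→T = 9+9 = 18 ⇒ 18 days.
Since P is critical, the +5 change carries straight to that chain (now 23 days).
That remains the longest chain; total 23 days.
Change in finish: 23 − 18 = +5 days.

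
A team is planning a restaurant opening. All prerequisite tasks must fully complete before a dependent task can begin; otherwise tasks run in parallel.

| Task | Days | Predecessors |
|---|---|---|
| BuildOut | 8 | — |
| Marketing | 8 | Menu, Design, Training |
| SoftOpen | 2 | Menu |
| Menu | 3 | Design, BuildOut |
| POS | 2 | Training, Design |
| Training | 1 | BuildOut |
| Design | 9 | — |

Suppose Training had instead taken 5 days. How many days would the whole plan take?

Actual critical path: Design→Menu→Marketing = 9+3+8 = 20 ⇒ 20 days.
Training has 3 days of float (longest path through it is 17).
Now BuildOut→Training→Marketing = 8+5+8 = 21 is longest, so the finish becomes 21 days.

21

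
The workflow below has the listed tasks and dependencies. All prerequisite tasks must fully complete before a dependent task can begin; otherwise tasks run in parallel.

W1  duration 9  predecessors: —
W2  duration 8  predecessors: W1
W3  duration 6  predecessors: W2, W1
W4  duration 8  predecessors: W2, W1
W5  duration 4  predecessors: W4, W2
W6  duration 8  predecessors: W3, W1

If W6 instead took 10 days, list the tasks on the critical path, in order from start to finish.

W1, W2, W3, W6

Critical path before the change: W1→W2→W3→W6 = 9+8+6+8 = 31 giving 31 days.
Since W6 is critical, the +2 change carries straight to that chain (now 33 days).
The critical path is still W1→W2→W3→W6; finish is now 33 days.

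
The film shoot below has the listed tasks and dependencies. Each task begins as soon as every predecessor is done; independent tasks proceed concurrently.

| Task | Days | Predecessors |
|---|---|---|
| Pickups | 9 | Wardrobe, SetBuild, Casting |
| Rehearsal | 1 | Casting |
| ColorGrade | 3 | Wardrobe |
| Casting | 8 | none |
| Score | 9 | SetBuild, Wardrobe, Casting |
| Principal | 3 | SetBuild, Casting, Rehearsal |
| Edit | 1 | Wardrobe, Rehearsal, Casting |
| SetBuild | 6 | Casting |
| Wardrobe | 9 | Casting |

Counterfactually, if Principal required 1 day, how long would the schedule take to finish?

Actual critical path: Casting→Wardrobe→Pickups = 8+9+9 = 26 ⇒ 26 days.
The longest path through Principal is only 17 days, so Principal has float 9.
The critical path is still Casting→Wardrobe→Pickups; finish is now 26 days.

26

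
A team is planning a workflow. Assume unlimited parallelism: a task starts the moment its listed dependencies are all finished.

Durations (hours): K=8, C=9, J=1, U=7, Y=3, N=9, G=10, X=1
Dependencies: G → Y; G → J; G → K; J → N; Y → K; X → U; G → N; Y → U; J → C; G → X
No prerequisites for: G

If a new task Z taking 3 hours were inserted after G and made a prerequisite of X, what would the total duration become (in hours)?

Originally the project takes 21 hours.
With Z inserted, X now waits for max(G, Z).
New critical path: G→Z→X→U = 10+3+1+7 = 21 ⇒ 21 hours.

21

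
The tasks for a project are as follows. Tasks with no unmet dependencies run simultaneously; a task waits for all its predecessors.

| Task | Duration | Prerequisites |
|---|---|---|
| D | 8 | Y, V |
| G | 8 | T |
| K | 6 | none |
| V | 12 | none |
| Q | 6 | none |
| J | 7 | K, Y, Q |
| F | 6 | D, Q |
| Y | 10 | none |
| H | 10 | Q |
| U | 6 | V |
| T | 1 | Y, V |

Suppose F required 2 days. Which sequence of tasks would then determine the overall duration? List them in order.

The binding path is V→D→F = 12+8+6 = 26; finish at 26 days.
F lies on that path, so at 2 days the path becomes 22 days.
That remains the longest chain; total 22 days.

V, D, F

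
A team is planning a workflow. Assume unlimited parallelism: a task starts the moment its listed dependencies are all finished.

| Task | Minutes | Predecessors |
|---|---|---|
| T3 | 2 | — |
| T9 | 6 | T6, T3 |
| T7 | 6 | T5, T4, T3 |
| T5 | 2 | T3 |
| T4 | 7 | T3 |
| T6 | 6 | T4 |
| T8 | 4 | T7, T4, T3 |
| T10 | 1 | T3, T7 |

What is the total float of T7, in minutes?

Critical path: T3→T4→T6→T9 = 2+7+6+6 = 21, so the finish is 21 minutes.
Longest path through T7: 19 minutes (earliest finish 15, latest finish 17).
So T7 can slip 17 − 15 = 2 minutes.

2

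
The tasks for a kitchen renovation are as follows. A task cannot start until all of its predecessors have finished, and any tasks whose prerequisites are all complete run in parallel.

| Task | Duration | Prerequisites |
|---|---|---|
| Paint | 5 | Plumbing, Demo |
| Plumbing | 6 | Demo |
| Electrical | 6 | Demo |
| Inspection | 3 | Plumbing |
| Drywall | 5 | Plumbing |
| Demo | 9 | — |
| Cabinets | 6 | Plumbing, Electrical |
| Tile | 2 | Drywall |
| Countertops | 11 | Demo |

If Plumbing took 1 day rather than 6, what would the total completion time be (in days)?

21

As given, the longest chain is Demo→Plumbing→Drywall→Tile = 9+6+5+2 = 22, so the finish is 22 days.
Plumbing is on the critical path; changing it to 1 makes that path 17 days.
Now Demo→Electrical→Cabinets = 9+6+6 = 21 is longest, so the finish becomes 21 days.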